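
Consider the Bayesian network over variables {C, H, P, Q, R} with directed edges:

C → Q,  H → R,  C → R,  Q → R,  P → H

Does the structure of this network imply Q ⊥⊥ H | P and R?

No

Enumerating the 2 paths from Q to H and testing each for blocking by {P, R}:
Path 1: Q ← C → R ← H
  C is a fork and C is not conditioned on; R is a collider and R is conditioned on, which opens it — no node blocks this path, so it is active.
Path 2: Q → R ← H
  R is a collider and R is conditioned on, which opens it — no node blocks this path, so it is active.
Since the path Q ← C → R ← H is active, Q and H are not d-separated given {P, R}.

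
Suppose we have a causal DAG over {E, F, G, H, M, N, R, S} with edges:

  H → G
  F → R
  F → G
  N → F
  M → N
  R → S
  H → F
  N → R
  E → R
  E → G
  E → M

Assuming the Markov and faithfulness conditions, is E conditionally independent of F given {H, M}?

There are 6 undirected paths between E and F; checking each against the conditioning set {H, M}:
Path 1: E → R ← N → F
  R is a collider here and neither R nor any of its descendants is conditioned on, so the collider stays closed — the path is blocked at R.
Path 2: E → R ← F
  R is a collider here and neither R nor any of its descendants is conditioned on, so the collider stays closed — the path is blocked at R.
Path 3: E → M → N → R ← F
  M is a chain here and M is conditioned on, so the path is blocked at M.
Path 4: E → M → N → F
  M is a chain here and M is conditioned on, so the path is blocked at M.
Path 5: E → G ← F
  G is a collider here and neither G nor any of its descendants is conditioned on, so the collider stays closed — the path is blocked at G.
Path 6: E → G ← H → F
  G is a collider here and neither G nor any of its descendants is conditioned on, so the collider stays closed — the path is blocked at G.
Since every path is blocked, d-separation holds.

Yes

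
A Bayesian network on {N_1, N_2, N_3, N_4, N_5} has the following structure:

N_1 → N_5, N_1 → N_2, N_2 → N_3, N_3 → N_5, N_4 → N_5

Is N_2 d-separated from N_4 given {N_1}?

We examine all 2 paths between N_2 and N_4:
  1. N_2 → N_3 → N_5 ← N_4 — N_3:chain[open]; N_5:collider[blocks] ⇒ blocked
  2. N_2 ← N_1 → N_5 ← N_4 — N_1:fork[blocks]; N_5:collider[blocks] ⇒ blocked
All paths are blocked; N_2 ⊥ N_4 | {N_1} holds.

Yes — N_2 and N_4 are d-separated given {N_1}.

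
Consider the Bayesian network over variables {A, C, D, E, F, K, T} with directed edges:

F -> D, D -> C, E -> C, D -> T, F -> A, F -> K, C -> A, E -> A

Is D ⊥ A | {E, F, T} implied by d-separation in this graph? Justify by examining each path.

No

3 paths connect D and A; each must be blocked for d-separation to hold:
Path 1: D → C ← E → A
  C is a collider here and neither C nor any of its descendants is conditioned on, so the collider stays closed — the path is blocked at C.
Path 2: D → C → A
  C is a chain and C is not conditioned on — no node blocks this path, so it is active.
Path 3: D ← F → A
  F is a fork here and F is conditioned on, so the path is blocked at F.
Since the path D → C → A is active, D and A are not d-separated given {E, F, T}.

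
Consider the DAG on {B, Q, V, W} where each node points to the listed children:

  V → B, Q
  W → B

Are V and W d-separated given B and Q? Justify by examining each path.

No

There is one path between V and W:
  1. V → B ← W — B:collider[open] ⇒ active
Because an active path exists, V and W are not d-separated.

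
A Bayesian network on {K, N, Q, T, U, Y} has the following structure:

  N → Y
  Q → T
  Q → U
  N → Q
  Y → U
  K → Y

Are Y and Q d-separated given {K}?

Enumerating the 2 paths from Y to Q and testing each for blocking by {K}:
Path 1: Y ← N → Q
  N is a fork and N is not conditioned on — no node blocks this path, so it is active.
Path 2: Y → U ← Q
  U is a collider here and neither U nor any of its descendants is conditioned on, so the collider stays closed — the path is blocked at U.
Since the path Y ← N → Q is active, Y and Q are not d-separated given {K}.

No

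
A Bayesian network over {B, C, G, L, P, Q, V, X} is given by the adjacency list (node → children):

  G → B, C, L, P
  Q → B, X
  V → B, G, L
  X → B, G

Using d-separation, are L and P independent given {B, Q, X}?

5 paths connect L and P; each must be blocked for d-separation to hold:
Path 1: L ← G → P
  G is a fork and G is not conditioned on — no node blocks this path, so it is active.
Path 2: L ← V → G → P
  V is a fork and V is not conditioned on; G is a chain and G is not conditioned on — no node blocks this path, so it is active.
Path 3: L ← V → B ← G → P
  V is a fork and V is not conditioned on; B is a collider and B is conditioned on, which opens it; G is a fork and G is not conditioned on — no node blocks this path, so it is active.
Path 4: L ← V → B ← X → G → P
  X is a fork here and X is conditioned on, so the path is blocked at X.
Path 5: L ← V → B ← Q → X → G → P
  Q is a fork here and Q is conditioned on, so the path is blocked at Q.
At least one path is unblocked, so d-separation fails.

No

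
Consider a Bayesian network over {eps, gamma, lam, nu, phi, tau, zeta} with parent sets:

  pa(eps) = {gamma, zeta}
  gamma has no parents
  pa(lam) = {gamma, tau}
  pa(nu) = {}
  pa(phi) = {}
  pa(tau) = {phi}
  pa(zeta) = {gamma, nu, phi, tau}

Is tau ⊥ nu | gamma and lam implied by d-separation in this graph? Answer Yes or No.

Yes

We examine all 4 paths between tau and nu:
Path 1: tau → zeta ← nu
  zeta is a collider here and neither zeta nor any of its descendants is conditioned on, so the collider stays closed — the path is blocked at zeta.
Path 2: tau ← phi → zeta ← nu
  zeta is a collider here and neither zeta nor any of its descendants is conditioned on, so the collider stays closed — the path is blocked at zeta.
Path 3: tau → lam ← gamma → zeta ← nu
  gamma is a fork here and gamma is conditioned on, so the path is blocked at gamma.
Path 4: tau → lam ← gamma → eps ← zeta ← nu
  gamma is a fork here and gamma is conditioned on, so the path is blocked at gamma.
All paths are blocked; tau ⊥ nu | {gamma, lam} holds.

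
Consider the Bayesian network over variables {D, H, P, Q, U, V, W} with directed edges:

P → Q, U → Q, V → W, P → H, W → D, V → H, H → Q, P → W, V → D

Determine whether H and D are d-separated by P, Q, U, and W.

No

Enumerating the 6 paths from H to D and testing each for blocking by {P, Q, U, W}:
Path 1: H → Q ← P → W ← V → D
  P is a fork here and P is conditioned on, so the path is blocked at P.
Path 2: H → Q ← P → W → D
  P is a fork here and P is conditioned on, so the path is blocked at P.
Path 3: H ← P → W ← V → D
  P is a fork here and P is conditioned on, so the path is blocked at P.
Path 4: H ← P → W → D
  P is a fork here and P is conditioned on, so the path is blocked at P.
Path 5: H ← V → W → D
  W is a chain here and W is conditioned on, so the path is blocked at W.
Path 6: H ← V → D
  V is a fork and V is not conditioned on — no node blocks this path, so it is active.
Since the path H ← V → D is active, H and D are not d-separated given {P, Q, U, W}.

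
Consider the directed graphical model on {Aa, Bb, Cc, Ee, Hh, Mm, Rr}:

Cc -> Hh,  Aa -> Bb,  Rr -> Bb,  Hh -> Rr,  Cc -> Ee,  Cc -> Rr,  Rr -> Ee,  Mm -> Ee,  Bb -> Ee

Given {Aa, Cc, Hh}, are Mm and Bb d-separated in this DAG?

Yes

There are 4 undirected paths between Mm and Bb; checking each against the conditioning set {Aa, Cc, Hh}:
Path 1: Mm → Ee ← Cc → Rr → Bb
  Ee is a collider here and neither Ee nor any of its descendants is conditioned on, so the collider stays closed — the path is blocked at Ee.
Path 2: Mm → Ee ← Cc → Hh → Rr → Bb
  Ee is a collider here and neither Ee nor any of its descendants is conditioned on, so the collider stays closed — the path is blocked at Ee.
Path 3: Mm → Ee ← Bb
  Ee is a collider here and neither Ee nor any of its descendants is conditioned on, so the collider stays closed — the path is blocked at Ee.
Path 4: Mm → Ee ← Rr → Bb
  Ee is a collider here and neither Ee nor any of its descendants is conditioned on, so the collider stays closed — the path is blocked at Ee.
Since every path is blocked, d-separation holds.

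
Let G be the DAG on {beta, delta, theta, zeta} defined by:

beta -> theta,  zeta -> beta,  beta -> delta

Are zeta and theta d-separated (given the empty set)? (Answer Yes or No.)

The only undirected path from zeta to theta is:
  1. zeta → beta → theta — beta:chain[open] ⇒ active
Because an active path exists, zeta and theta are not d-separated.

No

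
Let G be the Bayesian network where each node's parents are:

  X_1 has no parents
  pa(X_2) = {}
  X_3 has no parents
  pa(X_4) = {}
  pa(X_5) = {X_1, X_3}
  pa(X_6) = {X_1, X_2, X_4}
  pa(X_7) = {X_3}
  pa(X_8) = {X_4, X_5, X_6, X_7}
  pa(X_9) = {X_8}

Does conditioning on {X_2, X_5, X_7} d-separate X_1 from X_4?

There are 6 undirected paths between X_1 and X_4; checking each against the conditioning set {X_2, X_5, X_7}:
Path 1: X_1 → X_6 → X_8 ← X_4
  X_8 is a collider here and neither X_8 nor any of its descendants is conditioned on, so the collider stays closed — the path is blocked at X_8.
Path 2: X_1 → X_6 ← X_4
  X_6 is a collider here and neither X_6 nor any of its descendants is conditioned on, so the collider stays closed — the path is blocked at X_6.
Path 3: X_1 → X_5 → X_8 ← X_6 ← X_4
  X_5 is a chain here and X_5 is conditioned on, so the path is blocked at X_5.
Path 4: X_1 → X_5 → X_8 ← X_4
  X_5 is a chain here and X_5 is conditioned on, so the path is blocked at X_5.
Path 5: X_1 → X_5 ← X_3 → X_7 → X_8 ← X_6 ← X_4
  X_7 is a chain here and X_7 is conditioned on, so the path is blocked at X_7.
Path 6: X_1 → X_5 ← X_3 → X_7 → X_8 ← X_4
  X_7 is a chain here and X_7 is conditioned on, so the path is blocked at X_7.
All paths are blocked; X_1 ⊥ X_4 | {X_2, X_5, X_7} holds.

Yes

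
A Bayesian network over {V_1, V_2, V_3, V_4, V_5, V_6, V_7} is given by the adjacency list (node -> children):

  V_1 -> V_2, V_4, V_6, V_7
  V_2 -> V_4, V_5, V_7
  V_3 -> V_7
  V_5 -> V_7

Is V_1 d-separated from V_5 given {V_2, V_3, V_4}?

Yes

6 paths connect V_1 and V_5; each must be blocked for d-separation to hold:
Path 1: V_1 → V_4 ← V_2 → V_5
  V_2 is a fork here and V_2 is conditioned on, so the path is blocked at V_2.
Path 2: V_1 → V_4 ← V_2 → V_7 ← V_5
  V_2 is a fork here and V_2 is conditioned on, so the path is blocked at V_2.
Path 3: V_1 → V_2 → V_5
  V_2 is a chain here and V_2 is conditioned on, so the path is blocked at V_2.
Path 4: V_1 → V_2 → V_7 ← V_5
  V_2 is a chain here and V_2 is conditioned on, so the path is blocked at V_2.
Path 5: V_1 → V_7 ← V_5
  V_7 is a collider here and neither V_7 nor any of its descendants is conditioned on, so the collider stays closed — the path is blocked at V_7.
Path 6: V_1 → V_7 ← V_2 → V_5
  V_7 is a collider here and neither V_7 nor any of its descendants is conditioned on, so the collider stays closed — the path is blocked at V_7.
All paths are blocked; V_1 ⊥ V_5 | {V_2, V_3, V_4} holds.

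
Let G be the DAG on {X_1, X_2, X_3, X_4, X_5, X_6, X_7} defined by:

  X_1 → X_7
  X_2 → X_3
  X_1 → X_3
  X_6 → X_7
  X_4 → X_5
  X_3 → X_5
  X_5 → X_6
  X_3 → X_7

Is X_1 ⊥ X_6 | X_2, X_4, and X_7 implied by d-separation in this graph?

No — X_1 and X_6 are not d-separated given {X_2, X_4, X_7}.

We examine all 4 paths between X_1 and X_6:
Path 1: X_1 → X_3 → X_5 → X_6
  X_3 is a chain and X_3 is not conditioned on; X_5 is a chain and X_5 is not conditioned on — no node blocks this path, so it is active.
Path 2: X_1 → X_3 → X_7 ← X_6
  X_3 is a chain and X_3 is not conditioned on; X_7 is a collider and X_7 is conditioned on, which opens it — no node blocks this path, so it is active.
Path 3: X_1 → X_7 ← X_6
  X_7 is a collider and X_7 is conditioned on, which opens it — no node blocks this path, so it is active.
Path 4: X_1 → X_7 ← X_3 → X_5 → X_6
  X_7 is a collider and X_7 is conditioned on, which opens it; X_3 is a fork and X_3 is not conditioned on; X_5 is a chain and X_5 is not conditioned on — no node blocks this path, so it is active.
Since the path X_1 → X_3 → X_5 → X_6 is active, X_1 and X_6 are not d-separated given {X_2, X_4, X_7}.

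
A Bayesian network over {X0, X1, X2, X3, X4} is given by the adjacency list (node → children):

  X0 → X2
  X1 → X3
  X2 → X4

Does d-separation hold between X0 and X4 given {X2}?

Only one path connects X0 and X4:
Path 1: X0 → X2 → X4
  X2 is a chain here and X2 is conditioned on, so the path is blocked at X2.
Since every path is blocked, d-separation holds.

Yes — X0 and X4 are d-separated given {X2}.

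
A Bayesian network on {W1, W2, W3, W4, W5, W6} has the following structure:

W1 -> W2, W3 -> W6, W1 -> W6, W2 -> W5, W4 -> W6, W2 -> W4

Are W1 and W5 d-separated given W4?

There are 2 undirected paths between W1 and W5; checking each against the conditioning set {W4}:
Path 1: W1 → W2 → W5
  W2 is a chain and W2 is not conditioned on — no node blocks this path, so it is active.
Path 2: W1 → W6 ← W4 ← W2 → W5
  W6 is a collider here and neither W6 nor any of its descendants is conditioned on, so the collider stays closed — the path is blocked at W6.
At least one path is unblocked, so d-separation fails.

No — W1 and W5 are not d-separated given {W4}.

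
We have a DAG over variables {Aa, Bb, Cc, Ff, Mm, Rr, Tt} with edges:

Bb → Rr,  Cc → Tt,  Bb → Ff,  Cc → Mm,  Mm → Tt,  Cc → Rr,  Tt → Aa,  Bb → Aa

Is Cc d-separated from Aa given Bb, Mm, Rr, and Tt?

3 paths connect Cc and Aa; each must be blocked for d-separation to hold:
  1. Cc → Rr ← Bb → Aa — Rr:collider[open]; Bb:fork[blocks] ⇒ blocked
  2. Cc → Mm → Tt → Aa — Mm:chain[blocks]; Tt:chain[blocks] ⇒ blocked
  3. Cc → Tt → Aa — Tt:chain[blocks] ⇒ blocked
Since every path is blocked, d-separation holds.

Yes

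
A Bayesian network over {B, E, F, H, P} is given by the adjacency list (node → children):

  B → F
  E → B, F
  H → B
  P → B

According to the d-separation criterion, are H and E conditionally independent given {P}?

We examine all 2 paths between H and E:
  1. H → B ← E — B:collider[blocks] ⇒ blocked
  2. H → B → F ← E — B:chain[open]; F:collider[blocks] ⇒ blocked
All paths are blocked; H ⊥ E | {P} holds.

Yes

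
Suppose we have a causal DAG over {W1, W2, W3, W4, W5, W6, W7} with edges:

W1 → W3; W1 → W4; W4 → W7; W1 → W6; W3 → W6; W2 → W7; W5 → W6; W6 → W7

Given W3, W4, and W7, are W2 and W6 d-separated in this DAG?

No

There are 3 undirected paths between W2 and W6; checking each against the conditioning set {W3, W4, W7}:
Path 1: W2 → W7 ← W6
  W7 is a collider and W7 is conditioned on, which opens it — no node blocks this path, so it is active.
Path 2: W2 → W7 ← W4 ← W1 → W3 → W6
  W4 is a chain here and W4 is conditioned on, so the path is blocked at W4.
Path 3: W2 → W7 ← W4 ← W1 → W6
  W4 is a chain here and W4 is conditioned on, so the path is blocked at W4.
Because an active path exists, W2 and W6 are not d-separated.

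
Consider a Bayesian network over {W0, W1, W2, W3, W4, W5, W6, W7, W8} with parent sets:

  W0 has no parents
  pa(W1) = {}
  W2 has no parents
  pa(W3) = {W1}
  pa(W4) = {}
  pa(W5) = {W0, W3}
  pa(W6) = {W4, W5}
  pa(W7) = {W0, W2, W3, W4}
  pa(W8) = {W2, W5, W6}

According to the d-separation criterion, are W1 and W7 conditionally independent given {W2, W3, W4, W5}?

There are 6 undirected paths between W1 and W7; checking each against the conditioning set {W2, W3, W4, W5}:
  1. W1 → W3 → W5 → W6 ← W4 → W7 — W3:chain[blocks]; W5:chain[blocks]; W6:collider[blocks]; W4:fork[blocks] ⇒ blocked
  2. W1 → W3 → W5 → W6 → W8 ← W2 → W7 — W3:chain[blocks]; W5:chain[blocks]; W6:chain[open]; W8:collider[blocks]; W2:fork[blocks] ⇒ blocked
  3. W1 → W3 → W5 → W8 ← W6 ← W4 → W7 — W3:chain[blocks]; W5:chain[blocks]; W8:collider[blocks]; W6:chain[open]; W4:fork[blocks] ⇒ blocked
  4. W1 → W3 → W5 → W8 ← W2 → W7 — W3:chain[blocks]; W5:chain[blocks]; W8:collider[blocks]; W2:fork[blocks] ⇒ blocked
  5. W1 → W3 → W5 ← W0 → W7 — W3:chain[blocks]; W5:collider[open]; W0:fork[open] ⇒ blocked
  6. W1 → W3 → W7 — W3:chain[blocks] ⇒ blocked
Since every path is blocked, d-separation holds.

Yes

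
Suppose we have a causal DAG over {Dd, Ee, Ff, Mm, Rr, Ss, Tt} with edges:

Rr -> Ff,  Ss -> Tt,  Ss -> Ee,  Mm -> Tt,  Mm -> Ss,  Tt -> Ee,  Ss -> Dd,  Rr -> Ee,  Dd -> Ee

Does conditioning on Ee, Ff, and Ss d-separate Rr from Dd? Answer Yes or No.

Enumerating the 4 paths from Rr to Dd and testing each for blocking by {Ee, Ff, Ss}:
  1. Rr → Ee ← Dd — Ee:collider[open] ⇒ active
  2. Rr → Ee ← Tt ← Mm → Ss → Dd — Ee:collider[open]; Tt:chain[open]; Mm:fork[open]; Ss:chain[blocks] ⇒ blocked
  3. Rr → Ee ← Tt ← Ss → Dd — Ee:collider[open]; Tt:chain[open]; Ss:fork[blocks] ⇒ blocked
  4. Rr → Ee ← Ss → Dd — Ee:collider[open]; Ss:fork[blocks] ⇒ blocked
Because an active path exists, Rr and Dd are not d-separated.

No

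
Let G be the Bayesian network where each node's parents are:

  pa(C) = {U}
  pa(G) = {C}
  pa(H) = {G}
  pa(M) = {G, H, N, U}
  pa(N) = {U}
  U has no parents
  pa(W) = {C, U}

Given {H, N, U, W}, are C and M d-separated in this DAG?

No

There are 6 undirected paths between C and M; checking each against the conditioning set {H, N, U, W}:
  1. C ← U → M — U:fork[blocks] ⇒ blocked
  2. C ← U → N → M — U:fork[blocks]; N:chain[blocks] ⇒ blocked
  3. C → W ← U → M — W:collider[open]; U:fork[blocks] ⇒ blocked
  4. C → W ← U → N → M — W:collider[open]; U:fork[blocks]; N:chain[blocks] ⇒ blocked
  5. C → G → M — G:chain[open] ⇒ active
  6. C → G → H → M — G:chain[open]; H:chain[blocks] ⇒ blocked
Since the path C → G → M is active, C and M are not d-separated given {H, N, U, W}.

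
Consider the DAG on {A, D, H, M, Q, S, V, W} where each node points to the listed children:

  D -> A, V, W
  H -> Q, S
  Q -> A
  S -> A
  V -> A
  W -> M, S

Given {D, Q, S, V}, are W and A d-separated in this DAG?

Yes

We examine all 4 paths between W and A:
  1. W → S ← H → Q → A — S:collider[open]; H:fork[open]; Q:chain[blocks] ⇒ blocked
  2. W → S → A — S:chain[blocks] ⇒ blocked
  3. W ← D → V → A — D:fork[blocks]; V:chain[blocks] ⇒ blocked
  4. W ← D → A — D:fork[blocks] ⇒ blocked
Every path is blocked, so W and A are d-separated given {D, Q, S, V}.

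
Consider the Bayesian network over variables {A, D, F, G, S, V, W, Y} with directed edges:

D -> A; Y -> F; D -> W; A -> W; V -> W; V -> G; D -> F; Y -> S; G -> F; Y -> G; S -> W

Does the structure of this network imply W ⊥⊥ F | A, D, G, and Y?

6 paths connect W and F; each must be blocked for d-separation to hold:
Path 1: W ← D → F
  D is a fork here and D is conditioned on, so the path is blocked at D.
Path 2: W ← V → G → F
  G is a chain here and G is conditioned on, so the path is blocked at G.
Path 3: W ← V → G ← Y → F
  Y is a fork here and Y is conditioned on, so the path is blocked at Y.
Path 4: W ← A ← D → F
  A is a chain here and A is conditioned on, so the path is blocked at A.
Path 5: W ← S ← Y → F
  Y is a fork here and Y is conditioned on, so the path is blocked at Y.
Path 6: W ← S ← Y → G → F
  Y is a fork here and Y is conditioned on, so the path is blocked at Y.
All paths are blocked; W ⊥ F | {A, D, G, Y} holds.

Yes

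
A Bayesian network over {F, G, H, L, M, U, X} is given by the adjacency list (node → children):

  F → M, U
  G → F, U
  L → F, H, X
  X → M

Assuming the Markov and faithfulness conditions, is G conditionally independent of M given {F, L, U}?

We examine all 4 paths between G and M:
Path 1: G → F ← L → X → M
  L is a fork here and L is conditioned on, so the path is blocked at L.
Path 2: G → F → M
  F is a chain here and F is conditioned on, so the path is blocked at F.
Path 3: G → U ← F ← L → X → M
  F is a chain here and F is conditioned on, so the path is blocked at F.
Path 4: G → U ← F → M
  F is a fork here and F is conditioned on, so the path is blocked at F.
Since every path is blocked, d-separation holds.

Yes — G and M are d-separated given {F, L, U}.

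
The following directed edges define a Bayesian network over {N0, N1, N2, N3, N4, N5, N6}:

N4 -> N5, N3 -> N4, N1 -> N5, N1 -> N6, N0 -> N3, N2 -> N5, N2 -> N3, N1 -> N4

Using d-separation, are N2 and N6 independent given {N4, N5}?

No — N2 and N6 are not d-separated given {N4, N5}.

There are 4 undirected paths between N2 and N6; checking each against the conditioning set {N4, N5}:
Path 1: N2 → N5 ← N1 → N6
  N5 is a collider and N5 is conditioned on, which opens it; N1 is a fork and N1 is not conditioned on — no node blocks this path, so it is active.
Path 2: N2 → N5 ← N4 ← N1 → N6
  N4 is a chain here and N4 is conditioned on, so the path is blocked at N4.
Path 3: N2 → N3 → N4 → N5 ← N1 → N6
  N4 is a chain here and N4 is conditioned on, so the path is blocked at N4.
Path 4: N2 → N3 → N4 ← N1 → N6
  N3 is a chain and N3 is not conditioned on; N4 is a collider and N4 is conditioned on, which opens it; N1 is a fork and N1 is not conditioned on — no node blocks this path, so it is active.
At least one path is unblocked, so d-separation fails.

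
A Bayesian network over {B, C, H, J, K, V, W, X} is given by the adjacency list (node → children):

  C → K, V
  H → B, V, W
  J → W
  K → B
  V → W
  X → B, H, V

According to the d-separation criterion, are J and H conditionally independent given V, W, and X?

No

Enumerating the 6 paths from J to H and testing each for blocking by {V, W, X}:
Path 1: J → W ← H
  W is a collider and W is conditioned on, which opens it — no node blocks this path, so it is active.
Path 2: J → W ← V ← H
  V is a chain here and V is conditioned on, so the path is blocked at V.
Path 3: J → W ← V ← X → H
  V is a chain here and V is conditioned on, so the path is blocked at V.
Path 4: J → W ← V ← X → B ← H
  V is a chain here and V is conditioned on, so the path is blocked at V.
Path 5: J → W ← V ← C → K → B ← H
  V is a chain here and V is conditioned on, so the path is blocked at V.
Path 6: J → W ← V ← C → K → B ← X → H
  V is a chain here and V is conditioned on, so the path is blocked at V.
At least one path is unblocked, so d-separation fails.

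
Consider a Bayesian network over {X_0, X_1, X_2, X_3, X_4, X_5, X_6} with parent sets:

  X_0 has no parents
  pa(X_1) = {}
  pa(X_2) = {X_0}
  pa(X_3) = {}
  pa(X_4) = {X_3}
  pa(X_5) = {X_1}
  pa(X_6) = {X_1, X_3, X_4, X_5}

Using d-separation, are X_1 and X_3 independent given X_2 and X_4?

4 paths connect X_1 and X_3; each must be blocked for d-separation to hold:
  1. X_1 → X_5 → X_6 ← X_3 — X_5:chain[open]; X_6:collider[blocks] ⇒ blocked
  2. X_1 → X_5 → X_6 ← X_4 ← X_3 — X_5:chain[open]; X_6:collider[blocks]; X_4:chain[blocks] ⇒ blocked
  3. X_1 → X_6 ← X_3 — X_6:collider[blocks] ⇒ blocked
  4. X_1 → X_6 ← X_4 ← X_3 — X_6:collider[blocks]; X_4:chain[blocks] ⇒ blocked
All paths are blocked; X_1 ⊥ X_3 | {X_2, X_4} holds.

Yes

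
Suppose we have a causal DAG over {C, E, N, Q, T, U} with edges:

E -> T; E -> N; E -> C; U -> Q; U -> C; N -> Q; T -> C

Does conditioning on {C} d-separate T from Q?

No

4 paths connect T and Q; each must be blocked for d-separation to hold:
Path 1: T ← E → N → Q
  E is a fork and E is not conditioned on; N is a chain and N is not conditioned on — no node blocks this path, so it is active.
Path 2: T ← E → C ← U → Q
  E is a fork and E is not conditioned on; C is a collider and C is conditioned on, which opens it; U is a fork and U is not conditioned on — no node blocks this path, so it is active.
Path 3: T → C ← U → Q
  C is a collider and C is conditioned on, which opens it; U is a fork and U is not conditioned on — no node blocks this path, so it is active.
Path 4: T → C ← E → N → Q
  C is a collider and C is conditioned on, which opens it; E is a fork and E is not conditioned on; N is a chain and N is not conditioned on — no node blocks this path, so it is active.
Because an active path exists, T and Q are not d-separated.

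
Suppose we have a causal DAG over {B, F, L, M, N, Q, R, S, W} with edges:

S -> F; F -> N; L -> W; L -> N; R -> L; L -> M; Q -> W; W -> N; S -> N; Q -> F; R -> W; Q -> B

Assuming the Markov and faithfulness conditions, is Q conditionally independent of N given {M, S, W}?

No

Enumerating the 5 paths from Q to N and testing each for blocking by {M, S, W}:
Path 1: Q → W ← L → N
  W is a collider and W is conditioned on, which opens it; L is a fork and L is not conditioned on — no node blocks this path, so it is active.
Path 2: Q → W ← R → L → N
  W is a collider and W is conditioned on, which opens it; R is a fork and R is not conditioned on; L is a chain and L is not conditioned on — no node blocks this path, so it is active.
Path 3: Q → W → N
  W is a chain here and W is conditioned on, so the path is blocked at W.
Path 4: Q → F ← S → N
  F is a collider here and neither F nor any of its descendants is conditioned on, so the collider stays closed — the path is blocked at F.
Path 5: Q → F → N
  F is a chain and F is not conditioned on — no node blocks this path, so it is active.
Because an active path exists, Q and N are not d-separated.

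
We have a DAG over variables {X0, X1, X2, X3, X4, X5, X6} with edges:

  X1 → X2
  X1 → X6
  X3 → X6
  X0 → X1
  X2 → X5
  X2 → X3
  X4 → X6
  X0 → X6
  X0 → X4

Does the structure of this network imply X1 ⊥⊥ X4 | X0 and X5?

Yes

There are 6 undirected paths between X1 and X4; checking each against the conditioning set {X0, X5}:
Path 1: X1 → X2 → X3 → X6 ← X0 → X4
  X6 is a collider here and neither X6 nor any of its descendants is conditioned on, so the collider stays closed — the path is blocked at X6.
Path 2: X1 → X2 → X3 → X6 ← X4
  X6 is a collider here and neither X6 nor any of its descendants is conditioned on, so the collider stays closed — the path is blocked at X6.
Path 3: X1 → X6 ← X0 → X4
  X6 is a collider here and neither X6 nor any of its descendants is conditioned on, so the collider stays closed — the path is blocked at X6.
Path 4: X1 → X6 ← X4
  X6 is a collider here and neither X6 nor any of its descendants is conditioned on, so the collider stays closed — the path is blocked at X6.
Path 5: X1 ← X0 → X6 ← X4
  X0 is a fork here and X0 is conditioned on, so the path is blocked at X0.
Path 6: X1 ← X0 → X4
  X0 is a fork here and X0 is conditioned on, so the path is blocked at X0.
Since every path is blocked, d-separation holds.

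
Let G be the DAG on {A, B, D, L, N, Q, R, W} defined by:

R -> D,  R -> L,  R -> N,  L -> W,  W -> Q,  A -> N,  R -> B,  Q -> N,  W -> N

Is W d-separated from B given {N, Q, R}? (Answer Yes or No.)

There are 3 undirected paths between W and B; checking each against the conditioning set {N, Q, R}:
Path 1: W ← L ← R → B
  R is a fork here and R is conditioned on, so the path is blocked at R.
Path 2: W → Q → N ← R → B
  Q is a chain here and Q is conditioned on, so the path is blocked at Q.
Path 3: W → N ← R → B
  R is a fork here and R is conditioned on, so the path is blocked at R.
Since every path is blocked, d-separation holds.

Yes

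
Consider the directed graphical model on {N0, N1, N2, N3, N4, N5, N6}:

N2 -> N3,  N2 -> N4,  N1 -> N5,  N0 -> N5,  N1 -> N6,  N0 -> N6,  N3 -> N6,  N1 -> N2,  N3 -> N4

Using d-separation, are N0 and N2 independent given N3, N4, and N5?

No

6 paths connect N0 and N2; each must be blocked for d-separation to hold:
  1. N0 → N5 ← N1 → N2 — N5:collider[open]; N1:fork[open] ⇒ active
  2. N0 → N5 ← N1 → N6 ← N3 ← N2 — N5:collider[open]; N1:fork[open]; N6:collider[blocks]; N3:chain[blocks] ⇒ blocked
  3. N0 → N5 ← N1 → N6 ← N3 → N4 ← N2 — N5:collider[open]; N1:fork[open]; N6:collider[blocks]; N3:fork[blocks]; N4:collider[open] ⇒ blocked
  4. N0 → N6 ← N1 → N2 — N6:collider[blocks]; N1:fork[open] ⇒ blocked
  5. N0 → N6 ← N3 ← N2 — N6:collider[blocks]; N3:chain[blocks] ⇒ blocked
  6. N0 → N6 ← N3 → N4 ← N2 — N6:collider[blocks]; N3:fork[blocks]; N4:collider[open] ⇒ blocked
Since the path N0 → N5 ← N1 → N2 is active, N0 and N2 are not d-separated given {N3, N4, N5}.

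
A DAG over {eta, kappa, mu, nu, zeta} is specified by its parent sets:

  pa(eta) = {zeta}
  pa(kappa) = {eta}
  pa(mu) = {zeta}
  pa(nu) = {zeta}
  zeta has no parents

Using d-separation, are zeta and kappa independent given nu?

No — zeta and kappa are not d-separated given {nu}.

Only one path connects zeta and kappa:
Path 1: zeta → eta → kappa
  eta is a chain and eta is not conditioned on — no node blocks this path, so it is active.
At least one path is unblocked, so d-separation fails.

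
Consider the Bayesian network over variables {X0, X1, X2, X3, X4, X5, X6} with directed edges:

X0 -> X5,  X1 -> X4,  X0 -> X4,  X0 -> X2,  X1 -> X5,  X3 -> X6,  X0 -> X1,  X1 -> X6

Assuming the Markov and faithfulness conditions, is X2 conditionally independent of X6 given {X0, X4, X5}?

3 paths connect X2 and X6; each must be blocked for d-separation to hold:
Path 1: X2 ← X0 → X1 → X6
  X0 is a fork here and X0 is conditioned on, so the path is blocked at X0.
Path 2: X2 ← X0 → X5 ← X1 → X6
  X0 is a fork here and X0 is conditioned on, so the path is blocked at X0.
Path 3: X2 ← X0 → X4 ← X1 → X6
  X0 is a fork here and X0 is conditioned on, so the path is blocked at X0.
Every path is blocked, so X2 and X6 are d-separated given {X0, X4, X5}.

Yes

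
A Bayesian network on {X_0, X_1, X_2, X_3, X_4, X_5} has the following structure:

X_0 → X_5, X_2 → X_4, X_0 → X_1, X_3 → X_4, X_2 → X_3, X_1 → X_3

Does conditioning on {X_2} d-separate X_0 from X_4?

No — X_0 and X_4 are not d-separated given {X_2}.

There are 2 undirected paths between X_0 and X_4; checking each against the conditioning set {X_2}:
  1. X_0 → X_1 → X_3 ← X_2 → X_4 — X_1:chain[open]; X_3:collider[blocks]; X_2:fork[blocks] ⇒ blocked
  2. X_0 → X_1 → X_3 → X_4 — X_1:chain[open]; X_3:chain[open] ⇒ active
Because an active path exists, X_0 and X_4 are not d-separated.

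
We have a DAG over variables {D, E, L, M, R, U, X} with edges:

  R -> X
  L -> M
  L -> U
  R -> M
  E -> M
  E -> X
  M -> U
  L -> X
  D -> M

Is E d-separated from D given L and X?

4 paths connect E and D; each must be blocked for d-separation to hold:
  1. E → M ← D — M:collider[blocks] ⇒ blocked
  2. E → X ← L → M ← D — X:collider[open]; L:fork[blocks]; M:collider[blocks] ⇒ blocked
  3. E → X ← L → U ← M ← D — X:collider[open]; L:fork[blocks]; U:collider[blocks]; M:chain[open] ⇒ blocked
  4. E → X ← R → M ← D — X:collider[open]; R:fork[open]; M:collider[blocks] ⇒ blocked
Since every path is blocked, d-separation holds.

Yes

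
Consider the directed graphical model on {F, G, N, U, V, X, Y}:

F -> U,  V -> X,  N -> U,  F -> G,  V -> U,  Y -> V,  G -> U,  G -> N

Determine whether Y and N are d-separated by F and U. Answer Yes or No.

No

We examine all 3 paths between Y and N:
  1. Y → V → U ← N — V:chain[open]; U:collider[open] ⇒ active
  2. Y → V → U ← F → G → N — V:chain[open]; U:collider[open]; F:fork[blocks]; G:chain[open] ⇒ blocked
  3. Y → V → U ← G → N — V:chain[open]; U:collider[open]; G:fork[open] ⇒ active
At least one path is unblocked, so d-separation fails.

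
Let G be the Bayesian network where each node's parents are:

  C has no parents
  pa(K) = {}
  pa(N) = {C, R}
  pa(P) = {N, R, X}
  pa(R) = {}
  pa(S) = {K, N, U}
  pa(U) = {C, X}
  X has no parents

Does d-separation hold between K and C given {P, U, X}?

There are 6 undirected paths between K and C; checking each against the conditioning set {P, U, X}:
Path 1: K → S ← U ← X → P ← R → N ← C
  S is a collider here and neither S nor any of its descendants is conditioned on, so the collider stays closed — the path is blocked at S.
Path 2: K → S ← U ← X → P ← N ← C
  S is a collider here and neither S nor any of its descendants is conditioned on, so the collider stays closed — the path is blocked at S.
Path 3: K → S ← U ← C
  S is a collider here and neither S nor any of its descendants is conditioned on, so the collider stays closed — the path is blocked at S.
Path 4: K → S ← N → P ← X → U ← C
  S is a collider here and neither S nor any of its descendants is conditioned on, so the collider stays closed — the path is blocked at S.
Path 5: K → S ← N ← R → P ← X → U ← C
  S is a collider here and neither S nor any of its descendants is conditioned on, so the collider stays closed — the path is blocked at S.
Path 6: K → S ← N ← C
  S is a collider here and neither S nor any of its descendants is conditioned on, so the collider stays closed — the path is blocked at S.
All paths are blocked; K ⊥ C | {P, U, X} holds.

Yes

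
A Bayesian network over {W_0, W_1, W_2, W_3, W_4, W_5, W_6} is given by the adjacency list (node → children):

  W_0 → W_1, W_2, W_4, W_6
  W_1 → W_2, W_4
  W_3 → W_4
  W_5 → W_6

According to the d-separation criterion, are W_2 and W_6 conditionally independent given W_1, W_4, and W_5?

No

We examine all 3 paths between W_2 and W_6:
Path 1: W_2 ← W_0 → W_6
  W_0 is a fork and W_0 is not conditioned on — no node blocks this path, so it is active.
Path 2: W_2 ← W_1 ← W_0 → W_6
  W_1 is a chain here and W_1 is conditioned on, so the path is blocked at W_1.
Path 3: W_2 ← W_1 → W_4 ← W_0 → W_6
  W_1 is a fork here and W_1 is conditioned on, so the path is blocked at W_1.
Because an active path exists, W_2 and W_6 are not d-separated.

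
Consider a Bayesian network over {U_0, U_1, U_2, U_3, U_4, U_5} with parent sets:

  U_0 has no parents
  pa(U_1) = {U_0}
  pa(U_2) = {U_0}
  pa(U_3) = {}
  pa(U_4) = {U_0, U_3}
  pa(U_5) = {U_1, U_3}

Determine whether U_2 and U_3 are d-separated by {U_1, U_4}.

2 paths connect U_2 and U_3; each must be blocked for d-separation to hold:
Path 1: U_2 ← U_0 → U_4 ← U_3
  U_0 is a fork and U_0 is not conditioned on; U_4 is a collider and U_4 is conditioned on, which opens it — no node blocks this path, so it is active.
Path 2: U_2 ← U_0 → U_1 → U_5 ← U_3
  U_1 is a chain here and U_1 is conditioned on, so the path is blocked at U_1.
Because an active path exists, U_2 and U_3 are not d-separated.

No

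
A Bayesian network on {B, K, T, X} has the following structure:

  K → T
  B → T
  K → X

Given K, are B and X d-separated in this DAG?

Only one path connects B and X:
Path 1: B → T ← K → X
  T is a collider here and neither T nor any of its descendants is conditioned on, so the collider stays closed — the path is blocked at T.
All paths are blocked; B ⊥ X | {K} holds.

Yes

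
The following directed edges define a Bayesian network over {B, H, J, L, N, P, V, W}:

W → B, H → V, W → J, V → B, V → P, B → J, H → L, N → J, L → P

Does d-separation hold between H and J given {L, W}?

No — H and J are not d-separated given {L, W}.

Enumerating the 4 paths from H to J and testing each for blocking by {L, W}:
  1. H → V → B → J — V:chain[open]; B:chain[open] ⇒ active
  2. H → V → B ← W → J — V:chain[open]; B:collider[blocks]; W:fork[blocks] ⇒ blocked
  3. H → L → P ← V → B → J — L:chain[blocks]; P:collider[blocks]; V:fork[open]; B:chain[open] ⇒ blocked
  4. H → L → P ← V → B ← W → J — L:chain[blocks]; P:collider[blocks]; V:fork[open]; B:collider[blocks]; W:fork[blocks] ⇒ blocked
At least one path is unblocked, so d-separation fails.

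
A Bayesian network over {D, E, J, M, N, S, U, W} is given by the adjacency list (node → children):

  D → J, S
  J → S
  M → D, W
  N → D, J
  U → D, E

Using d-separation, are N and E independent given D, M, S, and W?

There are 3 undirected paths between N and E; checking each against the conditioning set {D, M, S, W}:
Path 1: N → J ← D ← U → E
  D is a chain here and D is conditioned on, so the path is blocked at D.
Path 2: N → J → S ← D ← U → E
  D is a chain here and D is conditioned on, so the path is blocked at D.
Path 3: N → D ← U → E
  D is a collider and D is conditioned on, which opens it; U is a fork and U is not conditioned on — no node blocks this path, so it is active.
At least one path is unblocked, so d-separation fails.

No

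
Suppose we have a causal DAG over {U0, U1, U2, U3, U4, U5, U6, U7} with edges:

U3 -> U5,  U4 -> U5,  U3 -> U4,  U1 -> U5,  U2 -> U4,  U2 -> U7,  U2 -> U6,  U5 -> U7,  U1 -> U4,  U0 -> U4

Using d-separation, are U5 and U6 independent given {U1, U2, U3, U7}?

There are 4 undirected paths between U5 and U6; checking each against the conditioning set {U1, U2, U3, U7}:
  1. U5 ← U3 → U4 ← U2 → U6 — U3:fork[blocks]; U4:collider[open]; U2:fork[blocks] ⇒ blocked
  2. U5 ← U4 ← U2 → U6 — U4:chain[open]; U2:fork[blocks] ⇒ blocked
  3. U5 → U7 ← U2 → U6 — U7:collider[open]; U2:fork[blocks] ⇒ blocked
  4. U5 ← U1 → U4 ← U2 → U6 — U1:fork[blocks]; U4:collider[open]; U2:fork[blocks] ⇒ blocked
Every path is blocked, so U5 and U6 are d-separated given {U1, U2, U3, U7}.

Yes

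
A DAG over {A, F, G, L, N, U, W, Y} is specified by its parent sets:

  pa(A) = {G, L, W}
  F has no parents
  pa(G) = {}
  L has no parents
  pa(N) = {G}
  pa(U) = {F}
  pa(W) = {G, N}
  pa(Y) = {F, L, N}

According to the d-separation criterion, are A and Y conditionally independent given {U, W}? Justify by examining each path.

No

Enumerating the 5 paths from A to Y and testing each for blocking by {U, W}:
Path 1: A ← W ← N → Y
  W is a chain here and W is conditioned on, so the path is blocked at W.
Path 2: A ← W ← G → N → Y
  W is a chain here and W is conditioned on, so the path is blocked at W.
Path 3: A ← L → Y
  L is a fork and L is not conditioned on — no node blocks this path, so it is active.
Path 4: A ← G → W ← N → Y
  G is a fork and G is not conditioned on; W is a collider and W is conditioned on, which opens it; N is a fork and N is not conditioned on — no node blocks this path, so it is active.
Path 5: A ← G → N → Y
  G is a fork and G is not conditioned on; N is a chain and N is not conditioned on — no node blocks this path, so it is active.
Since the path A ← L → Y is active, A and Y are not d-separated given {U, W}.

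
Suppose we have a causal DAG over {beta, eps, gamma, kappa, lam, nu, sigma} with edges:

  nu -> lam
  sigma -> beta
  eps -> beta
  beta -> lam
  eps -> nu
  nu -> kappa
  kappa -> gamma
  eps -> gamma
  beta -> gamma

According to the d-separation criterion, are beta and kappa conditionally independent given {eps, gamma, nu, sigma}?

No

Enumerating the 6 paths from beta to kappa and testing each for blocking by {eps, gamma, nu, sigma}:
  1. beta → gamma ← kappa — gamma:collider[open] ⇒ active
  2. beta → gamma ← eps → nu → kappa — gamma:collider[open]; eps:fork[blocks]; nu:chain[blocks] ⇒ blocked
  3. beta → lam ← nu → kappa — lam:collider[blocks]; nu:fork[blocks] ⇒ blocked
  4. beta → lam ← nu ← eps → gamma ← kappa — lam:collider[blocks]; nu:chain[blocks]; eps:fork[blocks]; gamma:collider[open] ⇒ blocked
  5. beta ← eps → nu → kappa — eps:fork[blocks]; nu:chain[blocks] ⇒ blocked
  6. beta ← eps → gamma ← kappa — eps:fork[blocks]; gamma:collider[open] ⇒ blocked
At least one path is unblocked, so d-separation fails.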